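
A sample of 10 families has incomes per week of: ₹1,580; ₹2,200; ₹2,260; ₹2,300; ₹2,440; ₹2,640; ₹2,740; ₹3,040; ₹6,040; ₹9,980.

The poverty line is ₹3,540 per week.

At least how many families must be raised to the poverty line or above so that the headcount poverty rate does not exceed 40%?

8 of the 10 families are poor, so H = 8/10 = 0.800.
A headcount ratio of at most 40% allows at most ⌊0.40 × 10⌋ = 4 poor families.
So at least 8 − 4 = 4 must be lifted.

4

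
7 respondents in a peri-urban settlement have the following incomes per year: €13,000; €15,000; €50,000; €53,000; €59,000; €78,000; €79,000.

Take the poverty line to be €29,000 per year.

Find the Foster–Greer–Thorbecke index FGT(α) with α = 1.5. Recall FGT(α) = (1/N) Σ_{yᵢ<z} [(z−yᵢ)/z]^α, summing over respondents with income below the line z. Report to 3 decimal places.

Below the line: €13,000, €15,000 (q = 2 of N = 7).
Relative gaps: (29000−13000)/29000 = 0.5517; (29000−15000)/29000 = 0.4828.
Raised to α = 1.5: 0.40981; 0.33542.
Sum = 0.745235; FGT(1.5) = 0.745235 / 7 = 0.106.

0.106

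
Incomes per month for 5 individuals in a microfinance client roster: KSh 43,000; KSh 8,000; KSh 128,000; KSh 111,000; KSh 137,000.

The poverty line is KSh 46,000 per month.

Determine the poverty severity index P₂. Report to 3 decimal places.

0.137

Below z: KSh 8,000, KSh 43,000 (q = 2 of N = 5).
Relative gaps: (46000−8000)/46000 = 0.8261; (46000−43000)/46000 = 0.0652.
Squared: 0.6824; 0.0043.
Sum = 0.686673; P₂ = 0.686673 / 5 = 0.137.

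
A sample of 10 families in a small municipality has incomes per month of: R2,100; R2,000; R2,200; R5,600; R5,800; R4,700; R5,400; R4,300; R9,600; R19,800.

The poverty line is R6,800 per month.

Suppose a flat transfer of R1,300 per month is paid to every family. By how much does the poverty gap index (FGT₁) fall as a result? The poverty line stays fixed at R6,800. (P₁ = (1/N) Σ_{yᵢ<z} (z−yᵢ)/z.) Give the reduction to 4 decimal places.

0.1471

Before: below the line — R2,000, R2,100, R2,200, R4,300, R4,700, R5,400, R5,600, R5,800; poverty gap index (FGT₁) = 0.327941.
After the R1,300 transfer: below the line — R3,300, R3,400, R3,500, R5,600, R6,000, R6,700; poverty gap index (FGT₁) = 0.180882.
Reduction = 0.327941 − 0.180882 = 0.1471.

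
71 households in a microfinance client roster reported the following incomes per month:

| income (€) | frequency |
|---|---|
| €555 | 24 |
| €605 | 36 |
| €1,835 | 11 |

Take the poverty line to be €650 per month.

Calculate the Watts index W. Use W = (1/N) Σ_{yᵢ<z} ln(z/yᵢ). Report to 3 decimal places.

0.090

Below z: 24×€555, 36×€605 (q = 60 of N = 71).
Log shortfalls: ln(650/555) = 0.1580 (×24); ln(650/605) = 0.0717 (×36).
W = 6.374883 / 71 = 0.090.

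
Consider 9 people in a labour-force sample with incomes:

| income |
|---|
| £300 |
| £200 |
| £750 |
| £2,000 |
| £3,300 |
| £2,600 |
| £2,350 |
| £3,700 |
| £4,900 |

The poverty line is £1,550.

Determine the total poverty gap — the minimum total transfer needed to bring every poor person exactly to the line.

Below the line: £200, £300, £750 (q = 3 of N = 9).
Individual gaps: 1550−200 = 1350; 1550−300 = 1250; 1550−750 = 800.
Aggregate gap = £3,400.

£3,400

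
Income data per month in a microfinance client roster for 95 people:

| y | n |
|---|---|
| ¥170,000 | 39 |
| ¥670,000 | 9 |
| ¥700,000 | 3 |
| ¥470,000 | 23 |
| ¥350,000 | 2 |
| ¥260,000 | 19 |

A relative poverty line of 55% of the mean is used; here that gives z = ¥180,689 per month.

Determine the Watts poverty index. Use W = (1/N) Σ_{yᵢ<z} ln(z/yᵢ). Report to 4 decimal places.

0.0250

Below the line: 39×¥170,000 (q = 39 of N = 95).
ln(z/y) terms: ln(180689/170000) = 0.0610 (×39).
W = 2.378176 / 95 = 0.0250.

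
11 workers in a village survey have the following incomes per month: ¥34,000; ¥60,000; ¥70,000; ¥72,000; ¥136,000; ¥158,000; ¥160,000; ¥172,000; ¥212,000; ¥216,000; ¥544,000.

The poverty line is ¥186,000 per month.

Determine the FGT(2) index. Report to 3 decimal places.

0.183

Below z: ¥34,000, ¥60,000, ¥70,000, ¥72,000, ¥136,000, ¥158,000, ¥160,000, ¥172,000 (q = 8 of N = 11).
Normalized shortfalls: (186000−34000)/186000 = 0.8172; (186000−60000)/186000 = 0.6774; (186000−70000)/186000 = 0.6237; (186000−72000)/186000 = 0.6129; (186000−136000)/186000 = 0.2688; (186000−158000)/186000 = 0.1505; (186000−160000)/186000 = 0.1398; (186000−172000)/186000 = 0.0753.
Squared: 0.6678; 0.4589; 0.3889; 0.3757; 0.0723; 0.0227; 0.0195; 0.0057.
Sum = 2.011446; P₂ = 2.011446 / 11 = 0.183.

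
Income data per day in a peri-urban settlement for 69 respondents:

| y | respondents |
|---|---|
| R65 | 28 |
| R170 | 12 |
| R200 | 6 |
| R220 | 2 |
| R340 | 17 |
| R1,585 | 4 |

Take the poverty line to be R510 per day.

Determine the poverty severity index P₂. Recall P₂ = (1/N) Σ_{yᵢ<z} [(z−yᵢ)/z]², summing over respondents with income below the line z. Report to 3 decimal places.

0.455

Incomes under z: 28×R65, 12×R170, 6×R200, 2×R220, 17×R340 (q = 65 of N = 69).
Shortfall ratios: (510−65)/510 = 0.8725 (×28); (510−170)/510 = 0.6667 (×12); (510−200)/510 = 0.6078 (×6); (510−220)/510 = 0.5686 (×2); (510−340)/510 = 0.3333 (×17).
Squared: 0.7613 (×28); 0.4444 (×12); 0.3695 (×6); 0.3233 (×2); 0.1111 (×17).
Sum = 31.403306; P₂ = 31.403306 / 69 = 0.455.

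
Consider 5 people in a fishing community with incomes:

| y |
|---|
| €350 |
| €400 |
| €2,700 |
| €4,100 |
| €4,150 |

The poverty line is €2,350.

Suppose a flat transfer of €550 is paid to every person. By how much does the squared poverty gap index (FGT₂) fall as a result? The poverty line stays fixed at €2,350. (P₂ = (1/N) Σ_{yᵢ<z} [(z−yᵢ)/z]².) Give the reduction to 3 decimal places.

Before: below the line — €350, €400; squared poverty gap index (FGT₂) = 0.28257.
After the €550 transfer: below the line — €900, €950; squared poverty gap index (FGT₂) = 0.14713.
Reduction = 0.28257 − 0.14713 = 0.135.

0.135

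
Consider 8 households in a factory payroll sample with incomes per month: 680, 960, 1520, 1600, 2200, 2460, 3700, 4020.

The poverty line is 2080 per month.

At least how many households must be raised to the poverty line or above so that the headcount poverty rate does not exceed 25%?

Currently q = 4 of N = 8 are below the line (H = 0.500).
A headcount ratio of at most 25% allows at most ⌊0.25 × 8⌋ = 2 poor households.
So at least 4 − 2 = 2 must be lifted.

2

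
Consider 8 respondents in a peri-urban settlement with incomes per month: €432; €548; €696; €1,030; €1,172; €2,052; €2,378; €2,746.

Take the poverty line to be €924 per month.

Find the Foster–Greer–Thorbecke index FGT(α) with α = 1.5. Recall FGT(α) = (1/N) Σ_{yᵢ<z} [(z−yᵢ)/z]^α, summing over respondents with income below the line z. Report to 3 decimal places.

Poor units: €432, €548, €696 (q = 3 of N = 8).
Relative gaps: (924−432)/924 = 0.5325; (924−548)/924 = 0.4069; (924−696)/924 = 0.2468.
Raised to α = 1.5: 0.38854; 0.25958; 0.12257.
Sum = 0.770698; FGT(1.5) = 0.770698 / 8 = 0.096.

0.096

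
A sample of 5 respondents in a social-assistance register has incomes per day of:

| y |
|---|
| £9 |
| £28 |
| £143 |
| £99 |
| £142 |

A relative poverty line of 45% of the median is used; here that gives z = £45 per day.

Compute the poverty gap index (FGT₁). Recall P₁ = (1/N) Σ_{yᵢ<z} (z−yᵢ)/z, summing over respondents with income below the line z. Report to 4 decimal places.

Poor units: £9, £28 (q = 2 of N = 5).
Normalized shortfalls: (45−9)/45 = 0.8000; (45−28)/45 = 0.3778.
Σ = 1.177778. Dividing by the full population N = 5 gives P₁ = 0.2356.

0.2356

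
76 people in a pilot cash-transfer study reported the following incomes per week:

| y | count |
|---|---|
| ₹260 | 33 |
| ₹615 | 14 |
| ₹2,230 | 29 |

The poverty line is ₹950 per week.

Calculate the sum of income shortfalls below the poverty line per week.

Incomes under z: 33×₹260, 14×₹615 (q = 47 of N = 76).
Individual gaps: 33×(950−260) = 22770; 14×(950−615) = 4690.
Aggregate gap = ₹27,460.

₹27,460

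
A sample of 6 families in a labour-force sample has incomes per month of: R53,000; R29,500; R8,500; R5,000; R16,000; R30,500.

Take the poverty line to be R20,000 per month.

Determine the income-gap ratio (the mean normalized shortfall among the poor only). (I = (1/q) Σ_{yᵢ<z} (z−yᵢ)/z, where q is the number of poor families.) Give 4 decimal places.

Below z: R5,000, R8,500, R16,000 (q = 3 of N = 6).
Shortfall ratios (z−y)/z: 0.7500, 0.5750, 0.2000; sum = 1.525000.
I averages over the q = 3 poor units only: 1.525000 / 3 = 0.5083.

0.5083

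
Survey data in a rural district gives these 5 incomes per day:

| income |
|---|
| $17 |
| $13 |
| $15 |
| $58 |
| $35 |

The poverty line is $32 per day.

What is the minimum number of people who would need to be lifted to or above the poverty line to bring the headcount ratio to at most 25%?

Currently q = 3 of N = 5 are below the line (H = 0.600).
A headcount ratio of at most 25% allows at most ⌊0.25 × 5⌋ = 1 poor people.
So at least 3 − 1 = 2 must be lifted.

2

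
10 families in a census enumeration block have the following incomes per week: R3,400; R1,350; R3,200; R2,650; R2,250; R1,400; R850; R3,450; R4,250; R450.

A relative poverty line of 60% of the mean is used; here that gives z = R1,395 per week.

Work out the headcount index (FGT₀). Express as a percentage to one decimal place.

3 of the 10 families have income below R1,395.
H = 3/10 = 30.0%.

30.0%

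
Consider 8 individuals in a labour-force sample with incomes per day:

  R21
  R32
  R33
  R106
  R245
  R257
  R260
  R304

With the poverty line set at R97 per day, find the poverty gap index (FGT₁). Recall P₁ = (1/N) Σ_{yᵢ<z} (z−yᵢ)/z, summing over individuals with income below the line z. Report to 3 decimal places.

0.264

Poor units: R21, R32, R33 (q = 3 of N = 8).
Normalized shortfalls: (97−21)/97 = 0.7835; (97−32)/97 = 0.6701; (97−33)/97 = 0.6598.
Sum of shortfalls = 2.113402; P₁ averages over all N: 2.113402 / 8 = 0.264.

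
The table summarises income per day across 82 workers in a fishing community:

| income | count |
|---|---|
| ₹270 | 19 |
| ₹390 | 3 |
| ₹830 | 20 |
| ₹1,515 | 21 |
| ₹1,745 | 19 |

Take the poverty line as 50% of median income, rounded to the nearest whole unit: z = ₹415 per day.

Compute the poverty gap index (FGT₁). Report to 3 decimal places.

Below z: 19×₹270, 3×₹390 (q = 22 of N = 82).
Normalized shortfalls: (415−270)/415 = 0.3494 (×19); (415−390)/415 = 0.0602 (×3).
Sum of shortfalls = 6.819277; P₁ averages over all N: 6.819277 / 82 = 0.083.

0.083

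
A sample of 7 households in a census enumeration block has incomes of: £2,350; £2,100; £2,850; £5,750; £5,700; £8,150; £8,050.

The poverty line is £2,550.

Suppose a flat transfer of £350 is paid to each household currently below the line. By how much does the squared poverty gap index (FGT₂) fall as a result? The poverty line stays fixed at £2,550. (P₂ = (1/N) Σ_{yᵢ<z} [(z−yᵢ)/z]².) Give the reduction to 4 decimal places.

Before: below the line — £2,100, £2,350; squared poverty gap index (FGT₂) = 0.005328.
After the £350 transfer: below the line — £2,450; squared poverty gap index (FGT₂) = 0.000220.
Reduction = 0.005328 − 0.000220 = 0.0051.

0.0051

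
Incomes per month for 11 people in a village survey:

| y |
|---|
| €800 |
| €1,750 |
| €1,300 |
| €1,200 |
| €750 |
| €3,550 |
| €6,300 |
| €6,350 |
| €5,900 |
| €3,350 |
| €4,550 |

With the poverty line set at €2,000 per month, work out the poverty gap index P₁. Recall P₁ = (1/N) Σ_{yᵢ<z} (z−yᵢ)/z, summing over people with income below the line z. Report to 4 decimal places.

Below the line: €750, €800, €1,200, €1,300, €1,750 (q = 5 of N = 11).
Normalized shortfalls: (2000−750)/2000 = 0.6250; (2000−800)/2000 = 0.6000; (2000−1200)/2000 = 0.4000; (2000−1300)/2000 = 0.3500; (2000−1750)/2000 = 0.1250.
Sum of shortfalls = 2.100000; P₁ averages over all N: 2.100000 / 11 = 0.1909.

0.1909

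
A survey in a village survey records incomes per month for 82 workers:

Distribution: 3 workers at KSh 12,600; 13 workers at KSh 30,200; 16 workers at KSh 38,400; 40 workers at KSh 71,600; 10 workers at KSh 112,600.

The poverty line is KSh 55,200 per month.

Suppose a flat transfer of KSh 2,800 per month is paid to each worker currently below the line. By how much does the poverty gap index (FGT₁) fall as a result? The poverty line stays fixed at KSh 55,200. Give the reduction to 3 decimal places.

0.020

Before: below the line — 3×KSh 12,600, 13×KSh 30,200, 16×KSh 38,400; poverty gap index (FGT₁) = 0.15942.
After the KSh 2,800 transfer: below the line — 3×KSh 15,400, 13×KSh 33,000, 16×KSh 41,200; poverty gap index (FGT₁) = 0.13963.
Reduction = 0.15942 − 0.13963 = 0.020.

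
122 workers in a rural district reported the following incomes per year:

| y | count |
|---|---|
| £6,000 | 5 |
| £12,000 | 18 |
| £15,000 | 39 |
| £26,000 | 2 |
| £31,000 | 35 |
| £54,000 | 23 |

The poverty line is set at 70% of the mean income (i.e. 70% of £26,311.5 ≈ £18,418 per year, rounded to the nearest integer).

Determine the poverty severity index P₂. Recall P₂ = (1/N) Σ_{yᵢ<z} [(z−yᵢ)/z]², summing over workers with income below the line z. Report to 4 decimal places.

0.0476

Incomes under z: 5×£6,000, 18×£12,000, 39×£15,000 (q = 62 of N = 122).
Shortfall ratios: (18418−6000)/18418 = 0.6742 (×5); (18418−12000)/18418 = 0.3485 (×18); (18418−15000)/18418 = 0.1856 (×39).
Squared: 0.4546 (×5); 0.1214 (×18); 0.0344 (×39).
Sum = 5.801772; P₂ = 5.801772 / 122 = 0.0476.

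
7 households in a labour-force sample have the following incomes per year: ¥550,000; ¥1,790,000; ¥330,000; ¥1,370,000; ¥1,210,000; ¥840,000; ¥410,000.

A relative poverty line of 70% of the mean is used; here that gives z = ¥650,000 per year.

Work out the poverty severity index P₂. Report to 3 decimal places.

0.057

Below z: ¥330,000, ¥410,000, ¥550,000 (q = 3 of N = 7).
Shortfall ratios: (650000−330000)/650000 = 0.4923; (650000−410000)/650000 = 0.3692; (650000−550000)/650000 = 0.1538.
Squared: 0.2424; 0.1363; 0.0237.
Sum = 0.402367; P₂ = 0.402367 / 7 = 0.057.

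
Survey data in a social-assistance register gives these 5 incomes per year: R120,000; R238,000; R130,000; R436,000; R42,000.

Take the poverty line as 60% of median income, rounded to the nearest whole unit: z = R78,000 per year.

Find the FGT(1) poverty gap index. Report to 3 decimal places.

0.092

Below the line: R42,000 (q = 1 of N = 5).
Normalized shortfalls: (78000−42000)/78000 = 0.4615.
Sum of shortfalls = 0.461538; P₁ averages over all N: 0.461538 / 5 = 0.092.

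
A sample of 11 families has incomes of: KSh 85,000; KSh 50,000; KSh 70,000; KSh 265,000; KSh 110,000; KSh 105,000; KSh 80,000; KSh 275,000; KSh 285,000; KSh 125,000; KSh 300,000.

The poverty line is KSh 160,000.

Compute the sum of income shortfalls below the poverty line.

Poor units: KSh 50,000, KSh 70,000, KSh 80,000, KSh 85,000, KSh 105,000, KSh 110,000, KSh 125,000 (q = 7 of N = 11).
Individual gaps: 160000−50000 = 110000; 160000−70000 = 90000; 160000−80000 = 80000; 160000−85000 = 75000; 160000−105000 = 55000; 160000−110000 = 50000; 160000−125000 = 35000.
Aggregate gap = KSh 495,000.

KSh 495,000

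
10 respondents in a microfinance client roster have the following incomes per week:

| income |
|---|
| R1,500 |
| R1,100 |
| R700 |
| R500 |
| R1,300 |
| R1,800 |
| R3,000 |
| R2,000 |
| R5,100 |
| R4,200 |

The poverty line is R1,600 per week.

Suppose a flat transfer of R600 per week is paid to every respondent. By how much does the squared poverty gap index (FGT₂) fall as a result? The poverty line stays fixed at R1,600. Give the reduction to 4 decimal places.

0.0793

Before: below the line — R500, R700, R1,100, R1,300, R1,500; squared poverty gap index (FGT₂) = 0.092578.
After the R600 transfer: below the line — R1,100, R1,300; squared poverty gap index (FGT₂) = 0.013281.
Reduction = 0.092578 − 0.013281 = 0.0793.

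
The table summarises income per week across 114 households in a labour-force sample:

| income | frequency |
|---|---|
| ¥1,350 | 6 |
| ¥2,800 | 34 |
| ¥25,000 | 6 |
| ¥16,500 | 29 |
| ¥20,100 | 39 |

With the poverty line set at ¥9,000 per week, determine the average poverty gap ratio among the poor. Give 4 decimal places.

0.7131

Below the line: 6×¥1,350, 34×¥2,800 (q = 40 of N = 114).
Shortfall ratios (z−y)/z: 0.8500 (×6), 0.6889 (×34); sum = 28.522222.
The income-gap ratio divides by q (the poor only): 28.522222 / 40 = 0.7131.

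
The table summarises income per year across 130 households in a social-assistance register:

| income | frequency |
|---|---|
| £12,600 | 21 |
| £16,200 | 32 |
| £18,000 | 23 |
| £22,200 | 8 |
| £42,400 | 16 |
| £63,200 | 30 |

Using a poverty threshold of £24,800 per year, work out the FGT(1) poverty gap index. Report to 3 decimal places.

0.220

Below z: 21×£12,600, 32×£16,200, 23×£18,000, 8×£22,200 (q = 84 of N = 130).
Normalized shortfalls: (24800−12600)/24800 = 0.4919 (×21); (24800−16200)/24800 = 0.3468 (×32); (24800−18000)/24800 = 0.2742 (×23); (24800−22200)/24800 = 0.1048 (×8).
Sum of shortfalls = 28.572581; P₁ averages over all N: 28.572581 / 130 = 0.220.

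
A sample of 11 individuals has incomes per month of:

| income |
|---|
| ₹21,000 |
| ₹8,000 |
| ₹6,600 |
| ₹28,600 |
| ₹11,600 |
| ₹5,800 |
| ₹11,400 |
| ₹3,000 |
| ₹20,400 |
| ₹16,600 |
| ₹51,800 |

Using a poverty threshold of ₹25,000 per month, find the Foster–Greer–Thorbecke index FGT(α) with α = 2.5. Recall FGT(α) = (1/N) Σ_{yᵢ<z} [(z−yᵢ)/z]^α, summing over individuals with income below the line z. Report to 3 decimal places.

Below z: ₹3,000, ₹5,800, ₹6,600, ₹8,000, ₹11,400, ₹11,600, ₹16,600, ₹20,400, ₹21,000 (q = 9 of N = 11).
Shortfall ratios: (25000−3000)/25000 = 0.8800; (25000−5800)/25000 = 0.7680; (25000−6600)/25000 = 0.7360; (25000−8000)/25000 = 0.6800; (25000−11400)/25000 = 0.5440; (25000−11600)/25000 = 0.5360; (25000−16600)/25000 = 0.3360; (25000−20400)/25000 = 0.1840; (25000−21000)/25000 = 0.1600.
Raised to α = 2.5: 0.72645; 0.51690; 0.46472; 0.38130; 0.21827; 0.21034; 0.06544; 0.01452; 0.01024.
Sum = 2.608186; FGT(2.5) = 2.608186 / 11 = 0.237.

0.237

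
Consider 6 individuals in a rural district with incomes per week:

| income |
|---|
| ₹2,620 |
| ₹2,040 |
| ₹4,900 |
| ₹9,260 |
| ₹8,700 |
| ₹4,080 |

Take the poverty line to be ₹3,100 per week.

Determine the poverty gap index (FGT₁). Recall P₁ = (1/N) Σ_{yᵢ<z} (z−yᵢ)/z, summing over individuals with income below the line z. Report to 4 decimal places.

0.0828

Below the line: ₹2,040, ₹2,620 (q = 2 of N = 6).
Relative gaps: (3100−2040)/3100 = 0.3419; (3100−2620)/3100 = 0.1548.
Sum of shortfalls = 0.496774; P₁ averages over all N: 0.496774 / 6 = 0.0828.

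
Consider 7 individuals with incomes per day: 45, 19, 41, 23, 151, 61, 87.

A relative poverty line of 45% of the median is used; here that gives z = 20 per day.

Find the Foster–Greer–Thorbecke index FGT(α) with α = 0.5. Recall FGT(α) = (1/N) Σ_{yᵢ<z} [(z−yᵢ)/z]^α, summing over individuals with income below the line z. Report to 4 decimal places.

Below the line: 19 (q = 1 of N = 7).
Normalized shortfalls: (20−19)/20 = 0.0500.
Raised to α = 0.5: 0.22361.
Sum = 0.223607; FGT(0.5) = 0.223607 / 7 = 0.0319.

0.0319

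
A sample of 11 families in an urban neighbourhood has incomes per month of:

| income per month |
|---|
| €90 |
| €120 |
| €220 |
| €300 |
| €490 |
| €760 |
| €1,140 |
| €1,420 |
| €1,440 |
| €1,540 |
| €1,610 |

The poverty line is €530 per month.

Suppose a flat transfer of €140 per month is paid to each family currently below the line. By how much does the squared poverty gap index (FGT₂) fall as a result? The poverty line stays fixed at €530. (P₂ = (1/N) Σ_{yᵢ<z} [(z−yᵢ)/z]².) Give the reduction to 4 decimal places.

0.1011

Before: below the line — €90, €120, €220, €300, €490; squared poverty gap index (FGT₂) = 0.165798.
After the €140 transfer: below the line — €230, €260, €360, €440; squared poverty gap index (FGT₂) = 0.064695.
Reduction = 0.165798 − 0.064695 = 0.1011.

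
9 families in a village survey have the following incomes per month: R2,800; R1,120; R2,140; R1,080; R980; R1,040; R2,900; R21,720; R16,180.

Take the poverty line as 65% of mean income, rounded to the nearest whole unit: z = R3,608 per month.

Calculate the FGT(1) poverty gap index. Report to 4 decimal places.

Below the line: R980, R1,040, R1,080, R1,120, R2,140, R2,800, R2,900 (q = 7 of N = 9).
Relative gaps: (3608−980)/3608 = 0.7284; (3608−1040)/3608 = 0.7118; (3608−1080)/3608 = 0.7007; (3608−1120)/3608 = 0.6896; (3608−2140)/3608 = 0.4069; (3608−2800)/3608 = 0.2239; (3608−2900)/3608 = 0.1962.
Sum of shortfalls = 3.657428; P₁ averages over all N: 3.657428 / 9 = 0.4064.

0.4064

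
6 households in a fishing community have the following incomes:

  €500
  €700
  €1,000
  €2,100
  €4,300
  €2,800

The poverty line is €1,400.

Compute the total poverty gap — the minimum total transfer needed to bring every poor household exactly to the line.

€2,000

Incomes under z: €500, €700, €1,000 (q = 3 of N = 6).
Individual gaps: 1400−500 = 900; 1400−700 = 700; 1400−1000 = 400.
Aggregate gap = €2,000.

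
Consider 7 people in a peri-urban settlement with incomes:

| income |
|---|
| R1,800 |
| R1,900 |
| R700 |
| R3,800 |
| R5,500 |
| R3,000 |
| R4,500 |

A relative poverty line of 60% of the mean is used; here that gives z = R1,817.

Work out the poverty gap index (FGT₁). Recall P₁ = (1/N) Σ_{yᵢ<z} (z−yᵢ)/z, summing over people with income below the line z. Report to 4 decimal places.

0.0892

Below z: R700, R1,800 (q = 2 of N = 7).
Gap ratios (z−y)/z: (1817−700)/1817 = 0.6147; (1817−1800)/1817 = 0.0094.
Σ = 0.624106. Dividing by the full population N = 7 gives P₁ = 0.0892.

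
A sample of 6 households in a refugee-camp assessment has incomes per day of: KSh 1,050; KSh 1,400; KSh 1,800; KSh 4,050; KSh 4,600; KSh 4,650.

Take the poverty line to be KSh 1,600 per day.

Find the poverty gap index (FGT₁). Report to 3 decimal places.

0.078

Below the line: KSh 1,050, KSh 1,400 (q = 2 of N = 6).
Relative gaps: (1600−1050)/1600 = 0.3438; (1600−1400)/1600 = 0.1250.
Σ = 0.468750. Dividing by the full population N = 6 gives P₁ = 0.078.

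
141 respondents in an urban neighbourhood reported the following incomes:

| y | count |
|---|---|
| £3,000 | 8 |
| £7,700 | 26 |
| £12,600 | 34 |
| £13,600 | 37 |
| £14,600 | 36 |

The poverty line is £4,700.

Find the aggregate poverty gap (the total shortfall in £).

£13,600

Incomes under z: 8×£3,000 (q = 8 of N = 141).
Individual gaps: 8×(4700−3000) = 13600.
Aggregate gap = £13,600.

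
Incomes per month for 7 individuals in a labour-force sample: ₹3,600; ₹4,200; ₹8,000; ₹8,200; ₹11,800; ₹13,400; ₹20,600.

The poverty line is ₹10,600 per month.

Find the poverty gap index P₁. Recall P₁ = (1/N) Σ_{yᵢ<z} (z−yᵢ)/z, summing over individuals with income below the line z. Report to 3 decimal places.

0.248

Below the line: ₹3,600, ₹4,200, ₹8,000, ₹8,200 (q = 4 of N = 7).
Shortfall ratios: (10600−3600)/10600 = 0.6604; (10600−4200)/10600 = 0.6038; (10600−8000)/10600 = 0.2453; (10600−8200)/10600 = 0.2264.
Sum of shortfalls = 1.735849; P₁ averages over all N: 1.735849 / 7 = 0.248.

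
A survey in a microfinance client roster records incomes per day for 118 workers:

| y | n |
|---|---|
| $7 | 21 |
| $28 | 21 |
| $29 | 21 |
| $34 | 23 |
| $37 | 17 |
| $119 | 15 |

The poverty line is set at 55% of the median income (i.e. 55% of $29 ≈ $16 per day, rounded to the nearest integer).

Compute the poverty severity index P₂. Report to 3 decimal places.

Below z: 21×$7 (q = 21 of N = 118).
Shortfall ratios: (16−7)/16 = 0.5625 (×21).
Squared: 0.3164 (×21).
Sum = 6.644531; P₂ = 6.644531 / 118 = 0.056.

0.056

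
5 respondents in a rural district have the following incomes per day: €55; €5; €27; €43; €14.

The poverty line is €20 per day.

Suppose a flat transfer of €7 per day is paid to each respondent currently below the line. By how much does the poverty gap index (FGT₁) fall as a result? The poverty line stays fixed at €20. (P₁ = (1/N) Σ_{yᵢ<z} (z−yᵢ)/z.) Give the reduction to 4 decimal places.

0.1300

Before: below the line — €5, €14; poverty gap index (FGT₁) = 0.210000.
After the €7 transfer: below the line — €12; poverty gap index (FGT₁) = 0.080000.
Reduction = 0.210000 − 0.080000 = 0.1300.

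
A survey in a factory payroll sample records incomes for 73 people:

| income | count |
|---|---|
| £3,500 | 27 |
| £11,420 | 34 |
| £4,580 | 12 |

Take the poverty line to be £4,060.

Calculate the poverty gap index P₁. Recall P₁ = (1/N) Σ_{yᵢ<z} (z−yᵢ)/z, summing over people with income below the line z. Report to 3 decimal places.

Incomes under z: 27×£3,500 (q = 27 of N = 73).
Relative gaps: (4060−3500)/4060 = 0.1379 (×27).
Σ = 3.724138. Dividing by the full population N = 73 gives P₁ = 0.051.

0.051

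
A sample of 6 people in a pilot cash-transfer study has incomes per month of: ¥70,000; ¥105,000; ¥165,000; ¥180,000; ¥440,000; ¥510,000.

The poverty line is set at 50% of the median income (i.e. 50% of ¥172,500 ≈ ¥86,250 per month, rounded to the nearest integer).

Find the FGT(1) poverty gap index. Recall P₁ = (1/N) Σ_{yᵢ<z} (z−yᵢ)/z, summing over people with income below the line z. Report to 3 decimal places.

0.031

Below z: ¥70,000 (q = 1 of N = 6).
Shortfall ratios: (86250−70000)/86250 = 0.1884.
Σ = 0.188406. Dividing by the full population N = 6 gives P₁ = 0.031.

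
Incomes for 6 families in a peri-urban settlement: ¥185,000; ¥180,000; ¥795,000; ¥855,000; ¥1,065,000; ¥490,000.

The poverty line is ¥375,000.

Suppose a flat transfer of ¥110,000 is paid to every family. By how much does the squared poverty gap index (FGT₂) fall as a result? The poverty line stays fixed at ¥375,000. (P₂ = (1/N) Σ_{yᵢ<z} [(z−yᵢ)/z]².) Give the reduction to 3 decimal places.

0.072

Before: below the line — ¥180,000, ¥185,000; squared poverty gap index (FGT₂) = 0.08785.
After the ¥110,000 transfer: below the line — ¥290,000, ¥295,000; squared poverty gap index (FGT₂) = 0.01615.
Reduction = 0.08785 − 0.01615 = 0.072.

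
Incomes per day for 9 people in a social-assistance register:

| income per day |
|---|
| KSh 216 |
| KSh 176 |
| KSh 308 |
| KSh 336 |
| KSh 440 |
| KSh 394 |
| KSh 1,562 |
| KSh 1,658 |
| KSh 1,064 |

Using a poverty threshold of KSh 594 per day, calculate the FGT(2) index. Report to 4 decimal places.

Poor units: KSh 176, KSh 216, KSh 308, KSh 336, KSh 394, KSh 440 (q = 6 of N = 9).
Shortfall ratios: (594−176)/594 = 0.7037; (594−216)/594 = 0.6364; (594−308)/594 = 0.4815; (594−336)/594 = 0.4343; (594−394)/594 = 0.3367; (594−440)/594 = 0.2593.
Squared: 0.4952; 0.4050; 0.2318; 0.1887; 0.1134; 0.0672.
Sum = 1.501219; P₂ = 1.501219 / 9 = 0.1668.

0.1668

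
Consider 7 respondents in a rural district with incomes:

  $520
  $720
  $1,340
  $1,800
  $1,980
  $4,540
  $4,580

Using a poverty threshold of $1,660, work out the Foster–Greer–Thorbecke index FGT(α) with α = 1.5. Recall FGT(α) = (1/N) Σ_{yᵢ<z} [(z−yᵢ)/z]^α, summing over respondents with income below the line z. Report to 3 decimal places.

0.154

Incomes under z: $520, $720, $1,340 (q = 3 of N = 7).
Relative gaps: (1660−520)/1660 = 0.6867; (1660−720)/1660 = 0.5663; (1660−1340)/1660 = 0.1928.
Raised to α = 1.5: 0.56911; 0.42612; 0.08464.
Sum = 1.079864; FGT(1.5) = 1.079864 / 7 = 0.154.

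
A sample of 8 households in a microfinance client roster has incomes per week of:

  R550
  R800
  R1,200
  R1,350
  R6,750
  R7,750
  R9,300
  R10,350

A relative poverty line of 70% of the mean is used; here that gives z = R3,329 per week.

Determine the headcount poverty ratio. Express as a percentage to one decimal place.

50.0%

4 of the 8 households have income below R3,329.
H = 4/8 = 50.0%.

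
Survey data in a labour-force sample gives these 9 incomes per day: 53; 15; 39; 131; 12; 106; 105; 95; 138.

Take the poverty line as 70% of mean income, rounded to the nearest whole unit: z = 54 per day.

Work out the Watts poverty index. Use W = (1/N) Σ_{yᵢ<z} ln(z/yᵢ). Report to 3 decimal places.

Incomes under z: 12, 15, 39, 53 (q = 4 of N = 9).
Log gaps: ln(54/12) = 1.5041; ln(54/15) = 1.2809; ln(54/39) = 0.3254; ln(54/53) = 0.0187.
W = 3.129126 / 9 = 0.348.

0.348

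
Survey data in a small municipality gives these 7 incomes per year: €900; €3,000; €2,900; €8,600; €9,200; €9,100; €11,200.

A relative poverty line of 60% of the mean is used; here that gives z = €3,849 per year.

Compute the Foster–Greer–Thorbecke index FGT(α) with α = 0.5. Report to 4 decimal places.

0.2631

Below z: €900, €2,900, €3,000 (q = 3 of N = 7).
Normalized shortfalls: (3849−900)/3849 = 0.7662; (3849−2900)/3849 = 0.2466; (3849−3000)/3849 = 0.2206.
Raised to α = 0.5: 0.87531; 0.49655; 0.46966.
Sum = 1.841515; FGT(0.5) = 1.841515 / 7 = 0.2631.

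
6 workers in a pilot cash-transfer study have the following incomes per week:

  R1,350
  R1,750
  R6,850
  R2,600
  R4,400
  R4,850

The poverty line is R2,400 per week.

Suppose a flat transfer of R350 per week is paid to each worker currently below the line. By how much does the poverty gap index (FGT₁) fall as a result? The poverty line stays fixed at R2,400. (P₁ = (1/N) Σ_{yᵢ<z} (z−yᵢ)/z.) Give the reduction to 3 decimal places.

Before: below the line — R1,350, R1,750; poverty gap index (FGT₁) = 0.11806.
After the R350 transfer: below the line — R1,700, R2,100; poverty gap index (FGT₁) = 0.06944.
Reduction = 0.11806 − 0.06944 = 0.049.

0.049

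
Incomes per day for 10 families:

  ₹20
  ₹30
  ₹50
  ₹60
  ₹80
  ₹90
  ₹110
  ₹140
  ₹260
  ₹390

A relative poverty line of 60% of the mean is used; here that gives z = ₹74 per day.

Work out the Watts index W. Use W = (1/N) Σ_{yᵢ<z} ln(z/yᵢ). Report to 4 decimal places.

Below the line: ₹20, ₹30, ₹50, ₹60 (q = 4 of N = 10).
Log shortfalls: ln(74/20) = 1.3083; ln(74/30) = 0.9029; ln(74/50) = 0.3920; ln(74/60) = 0.2097.
W = 2.812963 / 10 = 0.2813.

0.2813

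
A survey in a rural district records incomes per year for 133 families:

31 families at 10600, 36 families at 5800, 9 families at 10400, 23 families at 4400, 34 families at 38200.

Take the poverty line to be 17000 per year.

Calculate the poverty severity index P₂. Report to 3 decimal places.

Below z: 23×4400, 36×5800, 9×10400, 31×10600 (q = 99 of N = 133).
Relative gaps: (17000−4400)/17000 = 0.7412 (×23); (17000−5800)/17000 = 0.6588 (×36); (17000−10400)/17000 = 0.3882 (×9); (17000−10600)/17000 = 0.3765 (×31).
Squared: 0.5493 (×23); 0.4340 (×36); 0.1507 (×9); 0.1417 (×31).
Sum = 34.010796; P₂ = 34.010796 / 133 = 0.256.

0.256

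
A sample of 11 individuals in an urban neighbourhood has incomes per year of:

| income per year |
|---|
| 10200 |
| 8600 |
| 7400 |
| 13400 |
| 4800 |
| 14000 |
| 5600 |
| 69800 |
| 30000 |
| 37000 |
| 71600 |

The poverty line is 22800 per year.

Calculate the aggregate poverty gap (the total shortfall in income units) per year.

Incomes under z: 4800, 5600, 7400, 8600, 10200, 13400, 14000 (q = 7 of N = 11).
Individual gaps: 22800−4800 = 18000; 22800−5600 = 17200; 22800−7400 = 15400; 22800−8600 = 14200; 22800−10200 = 12600; 22800−13400 = 9400; 22800−14000 = 8800.
Aggregate gap = 95600.

95600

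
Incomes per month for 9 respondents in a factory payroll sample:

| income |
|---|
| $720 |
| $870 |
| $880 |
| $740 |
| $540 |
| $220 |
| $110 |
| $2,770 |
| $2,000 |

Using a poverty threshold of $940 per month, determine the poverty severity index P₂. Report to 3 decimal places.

0.184

Incomes under z: $110, $220, $540, $720, $740, $870, $880 (q = 7 of N = 9).
Gap ratios (z−y)/z: (940−110)/940 = 0.8830; (940−220)/940 = 0.7660; (940−540)/940 = 0.4255; (940−720)/940 = 0.2340; (940−740)/940 = 0.2128; (940−870)/940 = 0.0745; (940−880)/940 = 0.0638.
Squared: 0.7797; 0.5867; 0.1811; 0.0548; 0.0453; 0.0055; 0.0041.
Sum = 1.657085; P₂ = 1.657085 / 9 = 0.184.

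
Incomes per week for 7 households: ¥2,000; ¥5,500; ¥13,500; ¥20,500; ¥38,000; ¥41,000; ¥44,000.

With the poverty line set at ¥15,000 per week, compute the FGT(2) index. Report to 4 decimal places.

Below the line: ¥2,000, ¥5,500, ¥13,500 (q = 3 of N = 7).
Gap ratios (z−y)/z: (15000−2000)/15000 = 0.8667; (15000−5500)/15000 = 0.6333; (15000−13500)/15000 = 0.1000.
Squared: 0.7511; 0.4011; 0.0100.
Sum = 1.162222; P₂ = 1.162222 / 7 = 0.1660.

0.1660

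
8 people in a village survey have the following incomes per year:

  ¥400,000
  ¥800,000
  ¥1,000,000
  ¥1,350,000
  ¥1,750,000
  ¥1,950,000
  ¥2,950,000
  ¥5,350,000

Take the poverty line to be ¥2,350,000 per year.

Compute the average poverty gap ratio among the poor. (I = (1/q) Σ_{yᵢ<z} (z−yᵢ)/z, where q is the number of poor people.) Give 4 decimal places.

0.4858

Poor units: ¥400,000, ¥800,000, ¥1,000,000, ¥1,350,000, ¥1,750,000, ¥1,950,000 (q = 6 of N = 8).
Relative gaps: 0.8298, 0.6596, 0.5745, 0.4255, 0.2553, 0.1702; sum = 2.914894.
The income-gap ratio divides by q (the poor only): 2.914894 / 6 = 0.4858.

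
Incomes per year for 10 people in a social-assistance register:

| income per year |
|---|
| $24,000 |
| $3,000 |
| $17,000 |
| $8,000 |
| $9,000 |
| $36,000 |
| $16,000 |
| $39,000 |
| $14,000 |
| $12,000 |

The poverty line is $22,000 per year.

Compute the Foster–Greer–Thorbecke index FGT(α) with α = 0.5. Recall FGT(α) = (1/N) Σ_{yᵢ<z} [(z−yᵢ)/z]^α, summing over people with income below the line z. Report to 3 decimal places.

Incomes under z: $3,000, $8,000, $9,000, $12,000, $14,000, $16,000, $17,000 (q = 7 of N = 10).
Relative gaps: (22000−3000)/22000 = 0.8636; (22000−8000)/22000 = 0.6364; (22000−9000)/22000 = 0.5909; (22000−12000)/22000 = 0.4545; (22000−14000)/22000 = 0.3636; (22000−16000)/22000 = 0.2727; (22000−17000)/22000 = 0.2273.
Raised to α = 0.5: 0.92932; 0.79772; 0.76871; 0.67420; 0.60302; 0.52223; 0.47673.
Sum = 4.771937; FGT(0.5) = 4.771937 / 10 = 0.477.

0.477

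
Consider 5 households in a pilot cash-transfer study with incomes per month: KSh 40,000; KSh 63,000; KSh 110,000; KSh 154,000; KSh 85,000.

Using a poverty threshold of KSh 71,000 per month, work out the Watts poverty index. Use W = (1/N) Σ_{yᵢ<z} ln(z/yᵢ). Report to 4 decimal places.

0.1387

Incomes under z: KSh 40,000, KSh 63,000 (q = 2 of N = 5).
Log gaps: ln(71000/40000) = 0.5738; ln(71000/63000) = 0.1195.
W = 0.693346 / 5 = 0.1387.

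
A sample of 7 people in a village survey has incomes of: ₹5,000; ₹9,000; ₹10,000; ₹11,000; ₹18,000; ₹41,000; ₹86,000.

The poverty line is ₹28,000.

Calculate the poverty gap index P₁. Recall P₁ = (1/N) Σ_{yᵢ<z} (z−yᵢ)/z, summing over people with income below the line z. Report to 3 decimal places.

0.444

Poor units: ₹5,000, ₹9,000, ₹10,000, ₹11,000, ₹18,000 (q = 5 of N = 7).
Gap ratios (z−y)/z: (28000−5000)/28000 = 0.8214; (28000−9000)/28000 = 0.6786; (28000−10000)/28000 = 0.6429; (28000−11000)/28000 = 0.6071; (28000−18000)/28000 = 0.3571.
Sum of shortfalls = 3.107143; P₁ averages over all N: 3.107143 / 7 = 0.444.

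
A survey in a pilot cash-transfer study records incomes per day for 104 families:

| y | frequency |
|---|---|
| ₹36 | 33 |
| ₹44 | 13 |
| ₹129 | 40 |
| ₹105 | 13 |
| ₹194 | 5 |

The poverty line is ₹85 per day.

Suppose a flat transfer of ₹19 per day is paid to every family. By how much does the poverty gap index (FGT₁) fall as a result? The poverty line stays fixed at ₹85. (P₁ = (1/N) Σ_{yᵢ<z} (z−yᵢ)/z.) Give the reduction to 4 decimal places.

Before: below the line — 33×₹36, 13×₹44; poverty gap index (FGT₁) = 0.243213.
After the ₹19 transfer: below the line — 33×₹55, 13×₹63; poverty gap index (FGT₁) = 0.144344.
Reduction = 0.243213 − 0.144344 = 0.0989.

0.0989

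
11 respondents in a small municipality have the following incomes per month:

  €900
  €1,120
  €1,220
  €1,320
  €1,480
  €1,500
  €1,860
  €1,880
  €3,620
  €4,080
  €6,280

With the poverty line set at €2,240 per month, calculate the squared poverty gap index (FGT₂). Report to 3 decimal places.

0.115

Poor units: €900, €1,120, €1,220, €1,320, €1,480, €1,500, €1,860, €1,880 (q = 8 of N = 11).
Normalized shortfalls: (2240−900)/2240 = 0.5982; (2240−1120)/2240 = 0.5000; (2240−1220)/2240 = 0.4554; (2240−1320)/2240 = 0.4107; (2240−1480)/2240 = 0.3393; (2240−1500)/2240 = 0.3304; (2240−1860)/2240 = 0.1696; (2240−1880)/2240 = 0.1607.
Squared: 0.3579; 0.2500; 0.2074; 0.1687; 0.1151; 0.1091; 0.0288; 0.0258.
Sum = 1.262755; P₂ = 1.262755 / 11 = 0.115.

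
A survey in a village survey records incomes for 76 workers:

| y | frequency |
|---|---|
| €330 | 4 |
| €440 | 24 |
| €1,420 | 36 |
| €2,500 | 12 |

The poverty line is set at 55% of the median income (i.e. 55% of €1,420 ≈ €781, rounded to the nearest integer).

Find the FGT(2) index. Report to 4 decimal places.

Below the line: 4×€330, 24×€440 (q = 28 of N = 76).
Shortfall ratios: (781−330)/781 = 0.5775 (×4); (781−440)/781 = 0.4366 (×24).
Squared: 0.3335 (×4); 0.1906 (×24).
Sum = 5.909145; P₂ = 5.909145 / 76 = 0.0778.

0.0778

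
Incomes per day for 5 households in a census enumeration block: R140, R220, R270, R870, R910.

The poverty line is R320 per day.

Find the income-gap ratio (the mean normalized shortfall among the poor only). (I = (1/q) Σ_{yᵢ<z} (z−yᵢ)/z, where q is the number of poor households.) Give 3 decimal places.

0.344

Below the line: R140, R220, R270 (q = 3 of N = 5).
Relative gaps: 0.5625, 0.3125, 0.1562; sum = 1.031250.
The income-gap ratio divides by q (the poor only): 1.031250 / 3 = 0.344.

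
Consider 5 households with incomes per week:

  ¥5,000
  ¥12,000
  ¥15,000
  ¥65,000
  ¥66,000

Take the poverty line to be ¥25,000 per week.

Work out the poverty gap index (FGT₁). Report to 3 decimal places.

0.344

Below the line: ¥5,000, ¥12,000, ¥15,000 (q = 3 of N = 5).
Normalized shortfalls: (25000−5000)/25000 = 0.8000; (25000−12000)/25000 = 0.5200; (25000−15000)/25000 = 0.4000.
Σ = 1.720000. Dividing by the full population N = 5 gives P₁ = 0.344.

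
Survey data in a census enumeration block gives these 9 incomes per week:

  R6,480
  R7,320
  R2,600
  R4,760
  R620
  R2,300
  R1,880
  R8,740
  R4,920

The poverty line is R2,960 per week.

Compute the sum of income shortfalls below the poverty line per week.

R4,440

Below the line: R620, R1,880, R2,300, R2,600 (q = 4 of N = 9).
Individual gaps: 2960−620 = 2340; 2960−1880 = 1080; 2960−2300 = 660; 2960−2600 = 360.
Aggregate gap = R4,440.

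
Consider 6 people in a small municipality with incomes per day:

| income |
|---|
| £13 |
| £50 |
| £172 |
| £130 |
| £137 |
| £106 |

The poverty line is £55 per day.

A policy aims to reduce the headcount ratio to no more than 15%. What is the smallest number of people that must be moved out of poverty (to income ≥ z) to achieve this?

2 of the 6 people are poor, so H = 2/6 = 0.333.
A headcount ratio of at most 15% allows at most ⌊0.15 × 6⌋ = 0 poor people.
So at least 2 − 0 = 2 must be lifted.

2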